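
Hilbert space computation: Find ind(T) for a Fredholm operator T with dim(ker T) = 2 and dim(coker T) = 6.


The Fredholm index is defined as ind(T) = dim(ker T) - dim(coker T)
= 2 - 6
= -4

-4


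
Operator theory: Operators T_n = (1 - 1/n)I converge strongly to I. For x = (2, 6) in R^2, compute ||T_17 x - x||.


T_17 x - x = (1 - 1/17)x - x = -x/17
||x|| = sqrt(40) = 6.3246
||T_17 x - x|| = ||x||/17 = 6.3246/17 = 0.3720

0.3720


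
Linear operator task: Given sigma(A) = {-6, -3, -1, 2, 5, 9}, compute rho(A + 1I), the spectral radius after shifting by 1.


Spectrum of A + 1I = {-5, -2, 0, 3, 6, 10}
Spectral radius = max |lambda| over the shifted spectrum
= max(5, 2, 0, 3, 6, 10) = 10

10


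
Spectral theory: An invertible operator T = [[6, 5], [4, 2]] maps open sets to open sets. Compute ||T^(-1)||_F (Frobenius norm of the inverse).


det(T) = 6*2 - 5*4 = -8
T^(-1) = (1/-8) * [[2, -5], [-4, 6]] = [[-0.2500, 0.6250], [0.5000, -0.7500]]
||T^(-1)||_F^2 = (-0.2500)^2 + 0.6250^2 + 0.5000^2 + (-0.7500)^2 = 1.2656
||T^(-1)||_F = sqrt(1.2656) = 1.1250

1.1250


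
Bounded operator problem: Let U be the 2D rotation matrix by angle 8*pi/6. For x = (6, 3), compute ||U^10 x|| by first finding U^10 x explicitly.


U is a rotation by theta = 8*pi/6
U^10 = rotation by 10*theta = 80*pi/6 = 8*pi/6 (mod 2*pi)
cos(8*pi/6) = -0.5000, sin(8*pi/6) = -0.8660
U^10 x = (-0.5000 * 6 - -0.8660 * 3, -0.8660 * 6 + -0.5000 * 3)
= (-0.4019, -6.6962)
||U^10 x|| = sqrt((-0.4019)^2 + (-6.6962)^2) = sqrt(45.0000) = 6.7082

6.7082


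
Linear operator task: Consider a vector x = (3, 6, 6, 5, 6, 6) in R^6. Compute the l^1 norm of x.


The l^1 norm equals the sum of absolute values of all components.
||x||_1 = 3 + 6 + 6 + 5 + 6 + 6
= 32

32.0000


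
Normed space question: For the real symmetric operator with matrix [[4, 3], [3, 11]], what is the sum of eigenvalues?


For a self-adjoint (symmetric) matrix, the eigenvalues are real.
The sum of eigenvalues equals the trace of the matrix.
trace = 4 + 11 = 15

15


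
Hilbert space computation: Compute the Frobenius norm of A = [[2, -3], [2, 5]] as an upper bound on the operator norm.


||A||_F^2 = sum a_ij^2
= 2^2 + (-3)^2 + 2^2 + 5^2
= 4 + 9 + 4 + 25 = 42
||A||_F = sqrt(42) = 6.4807

6.4807


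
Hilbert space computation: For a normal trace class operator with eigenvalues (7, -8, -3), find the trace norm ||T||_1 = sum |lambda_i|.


For a normal operator, singular values equal |eigenvalues|.
Trace norm = sum |lambda_i| = 7 + 8 + 3
= 18

18


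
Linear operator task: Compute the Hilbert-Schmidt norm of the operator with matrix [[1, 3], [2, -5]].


The Hilbert-Schmidt norm is sqrt(sum of squares of all entries).
Sum of squares = 1^2 + 3^2 + 2^2 + (-5)^2
= 1 + 9 + 4 + 25 = 39
||T||_HS = sqrt(39) = 6.2450

6.2450


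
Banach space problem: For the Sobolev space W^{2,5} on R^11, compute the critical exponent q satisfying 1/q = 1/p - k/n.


Using the Sobolev embedding formula: 1/q = 1/p - k/n
1/q = 1/5 - 2/11 = 1/55
q = 1/(1/55) = 55

55.0000


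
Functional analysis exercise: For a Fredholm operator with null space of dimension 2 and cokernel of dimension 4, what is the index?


The Fredholm index is defined as ind(T) = dim(ker T) - dim(coker T)
= 2 - 4
= -2

-2


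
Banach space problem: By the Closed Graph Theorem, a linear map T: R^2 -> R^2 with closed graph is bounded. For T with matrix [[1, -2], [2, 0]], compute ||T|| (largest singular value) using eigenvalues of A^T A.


A^T A = [[5, -2], [-2, 4]]
trace(A^T A) = 9, det(A^T A) = 16
discriminant = 9^2 - 4*16 = 17
Largest eigenvalue of A^T A = (trace + sqrt(disc))/2 = 6.5616
||T|| = sqrt(6.5616) = 2.5616

2.5616


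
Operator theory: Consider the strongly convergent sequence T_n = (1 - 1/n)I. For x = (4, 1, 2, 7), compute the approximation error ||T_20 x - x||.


T_20 x - x = (1 - 1/20)x - x = -x/20
||x|| = sqrt(70) = 8.3666
||T_20 x - x|| = ||x||/20 = 8.3666/20 = 0.4183

0.4183


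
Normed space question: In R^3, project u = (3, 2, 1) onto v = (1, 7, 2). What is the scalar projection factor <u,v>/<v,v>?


Computing <u,v> = 3*1 + 2*7 + 1*2 = 19
Computing <v,v> = 1^2 + 7^2 + 2^2 = 54
Projection coefficient = 19/54 = 0.3519

0.3519


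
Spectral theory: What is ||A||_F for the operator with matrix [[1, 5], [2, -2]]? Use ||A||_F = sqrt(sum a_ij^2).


||A||_F^2 = sum a_ij^2
= 1^2 + 5^2 + 2^2 + (-2)^2
= 1 + 25 + 4 + 4 = 34
||A||_F = sqrt(34) = 5.8310

5.8310


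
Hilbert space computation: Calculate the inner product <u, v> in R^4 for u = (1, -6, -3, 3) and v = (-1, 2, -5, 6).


Computing the standard inner product <u, v> = sum u_i * v_i
= 1*-1 + -6*2 + -3*-5 + 3*6
= -1 + -12 + 15 + 18
= 20

20


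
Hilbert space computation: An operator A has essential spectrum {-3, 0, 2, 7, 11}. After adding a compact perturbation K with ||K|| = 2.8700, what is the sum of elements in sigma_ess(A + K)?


By Weyl's theorem, the essential spectrum is invariant under compact perturbations.
sigma_ess(A + K) = sigma_ess(A) = {-3, 0, 2, 7, 11}
Sum = -3 + 0 + 2 + 7 + 11 = 17

17


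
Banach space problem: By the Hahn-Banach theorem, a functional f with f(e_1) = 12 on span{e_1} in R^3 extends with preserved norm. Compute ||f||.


The norm of f is given by ||f|| = sup_{||x||=1} |f(x)|.
On span{e_1}, ||e_1|| = 1, so ||f|| = |f(e_1)| / ||e_1||
= |12| / 1 = 12.0000

12.0000


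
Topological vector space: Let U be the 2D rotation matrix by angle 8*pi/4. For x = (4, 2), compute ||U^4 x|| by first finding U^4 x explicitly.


U is a rotation by theta = 8*pi/4
U^4 = rotation by 4*theta = 32*pi/4 = 0*pi/4 (mod 2*pi)
cos(0*pi/4) = 1.0000, sin(0*pi/4) = 0.0000
U^4 x = (1.0000 * 4 - 0.0000 * 2, 0.0000 * 4 + 1.0000 * 2)
= (4.0000, 2.0000)
||U^4 x|| = sqrt(4.0000^2 + 2.0000^2) = sqrt(20.0000) = 4.4721

4.4721


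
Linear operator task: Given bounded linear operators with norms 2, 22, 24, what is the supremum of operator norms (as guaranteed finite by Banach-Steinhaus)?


By the Uniform Boundedness Principle, the supremum of norms is finite.
sup_k ||T_k|| = max(2, 22, 24) = 24

24


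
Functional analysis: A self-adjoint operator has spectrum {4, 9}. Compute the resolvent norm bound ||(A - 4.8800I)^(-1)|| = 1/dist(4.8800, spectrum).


dist(4.8800, {4, 9}) = min(|4.8800 - 4|, |4.8800 - 9|)
= min(0.8800, 4.1200) = 0.8800
Resolvent bound = 1/0.8800 = 1.1364

1.1364


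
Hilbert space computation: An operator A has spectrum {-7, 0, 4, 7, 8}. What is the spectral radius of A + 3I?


Spectrum of A + 3I = {-4, 3, 7, 10, 11}
Spectral radius = max |lambda| over the shifted spectrum
= max(4, 3, 7, 10, 11) = 11

11


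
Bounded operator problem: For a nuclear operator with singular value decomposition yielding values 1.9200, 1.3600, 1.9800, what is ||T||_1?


The nuclear norm is the sum of all singular values.
||T||_1 = 1.9200 + 1.3600 + 1.9800
= 5.2600

5.2600


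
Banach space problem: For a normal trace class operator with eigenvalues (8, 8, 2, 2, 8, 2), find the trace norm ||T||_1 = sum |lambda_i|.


For a normal operator, singular values equal |eigenvalues|.
Trace norm = sum |lambda_i| = 8 + 8 + 2 + 2 + 8 + 2
= 30

30


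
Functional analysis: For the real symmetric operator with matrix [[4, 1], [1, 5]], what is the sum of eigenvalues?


For a self-adjoint (symmetric) matrix, the eigenvalues are real.
The sum of eigenvalues equals the trace of the matrix.
trace = 4 + 5 = 9

9


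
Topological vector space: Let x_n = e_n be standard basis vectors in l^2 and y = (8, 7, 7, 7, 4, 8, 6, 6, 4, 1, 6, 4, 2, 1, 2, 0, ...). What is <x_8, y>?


x_8 = e_8 is the standard basis vector with 1 in position 8.
<x_8, y> = y_8 = 6
As n -> infinity, <x_n, y> -> 0, confirming weak convergence of (x_n) to 0.

6


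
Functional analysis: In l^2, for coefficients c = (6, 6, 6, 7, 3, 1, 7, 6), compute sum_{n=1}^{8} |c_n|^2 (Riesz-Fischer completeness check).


sum |c_n|^2 = 6^2 + 6^2 + 6^2 + 7^2 + 3^2 + 1^2 + 7^2 + 6^2
= 36 + 36 + 36 + 49 + 9 + 1 + 49 + 36
= 252

252


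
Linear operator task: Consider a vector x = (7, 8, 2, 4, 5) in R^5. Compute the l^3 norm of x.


The l^3 norm = (sum |x_i|^3)^(1/3)
Sum of 3th powers = 343 + 512 + 8 + 64 + 125 = 1052
||x||_3 = (1052)^(1/3) = 10.1704

10.1704


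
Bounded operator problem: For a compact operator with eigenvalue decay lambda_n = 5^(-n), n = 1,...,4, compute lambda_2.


The eigenvalue formula gives lambda_2 = 1/5^2
= 1/25
= 0.0400

0.0400


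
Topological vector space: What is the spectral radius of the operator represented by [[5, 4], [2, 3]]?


For a 2x2 matrix, eigenvalues satisfy lambda^2 - (trace)*lambda + det = 0
trace = 5 + 3 = 8
det = 5*3 - 4*2 = 7
discriminant = 8^2 - 4*(7) = 36
spectral radius = max |eigenvalue| = 7.0000

7.0000


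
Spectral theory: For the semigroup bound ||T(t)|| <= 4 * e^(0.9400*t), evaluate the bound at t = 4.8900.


||T(4.8900)|| <= 4 * exp(0.9400 * 4.8900)
= 4 * exp(4.5966)
= 4 * 99.1466
= 396.5866

396.5866


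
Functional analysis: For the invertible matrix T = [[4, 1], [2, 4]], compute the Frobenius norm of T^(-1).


det(T) = 4*4 - 1*2 = 14
T^(-1) = (1/14) * [[4, -1], [-2, 4]] = [[0.2857, -0.0714], [-0.1429, 0.2857]]
||T^(-1)||_F^2 = 0.2857^2 + (-0.0714)^2 + (-0.1429)^2 + 0.2857^2 = 0.1888
||T^(-1)||_F = sqrt(0.1888) = 0.4345

0.4345


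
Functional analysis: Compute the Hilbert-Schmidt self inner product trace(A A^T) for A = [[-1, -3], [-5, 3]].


trace(A * A^T) = sum of squares of all entries
= (-1)^2 + (-3)^2 + (-5)^2 + 3^2
= 1 + 9 + 25 + 9
= 44

44


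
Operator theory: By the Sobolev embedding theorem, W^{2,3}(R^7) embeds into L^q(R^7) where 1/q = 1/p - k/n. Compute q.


Using the Sobolev embedding formula: 1/q = 1/p - k/n
1/q = 1/3 - 2/7 = 1/21
q = 1/(1/21) = 21

21.0000


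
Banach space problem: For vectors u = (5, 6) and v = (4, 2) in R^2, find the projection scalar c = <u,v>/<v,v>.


Computing <u,v> = 5*4 + 6*2 = 32
Computing <v,v> = 4^2 + 2^2 = 20
Projection coefficient = 32/20 = 1.6000

1.6000


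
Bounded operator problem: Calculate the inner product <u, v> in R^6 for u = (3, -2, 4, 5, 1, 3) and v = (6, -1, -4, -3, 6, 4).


Computing the standard inner product <u, v> = sum u_i * v_i
= 3*6 + -2*-1 + 4*-4 + 5*-3 + 1*6 + 3*4
= 18 + 2 + -16 + -15 + 6 + 12
= 7

7


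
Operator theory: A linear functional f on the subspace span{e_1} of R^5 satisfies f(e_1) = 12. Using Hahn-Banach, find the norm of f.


The norm of f is given by ||f|| = sup_{||x||=1} |f(x)|.
On span{e_1}, ||e_1|| = 1, so ||f|| = |f(e_1)| / ||e_1||
= |12| / 1 = 12.0000

12.0000


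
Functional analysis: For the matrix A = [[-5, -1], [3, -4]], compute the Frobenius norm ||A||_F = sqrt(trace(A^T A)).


||A||_F^2 = sum a_ij^2
= (-5)^2 + (-1)^2 + 3^2 + (-4)^2
= 25 + 1 + 9 + 16 = 51
||A||_F = sqrt(51) = 7.1414

7.1414


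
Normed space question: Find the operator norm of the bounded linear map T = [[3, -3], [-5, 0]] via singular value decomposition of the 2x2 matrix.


A^T A = [[34, -9], [-9, 9]]
trace(A^T A) = 43, det(A^T A) = 225
discriminant = 43^2 - 4*225 = 949
Largest eigenvalue of A^T A = (trace + sqrt(disc))/2 = 36.9029
||T|| = sqrt(36.9029) = 6.0748

6.0748


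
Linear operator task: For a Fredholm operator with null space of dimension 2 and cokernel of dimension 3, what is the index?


The Fredholm index is defined as ind(T) = dim(ker T) - dim(coker T)
= 2 - 3
= -1

-1


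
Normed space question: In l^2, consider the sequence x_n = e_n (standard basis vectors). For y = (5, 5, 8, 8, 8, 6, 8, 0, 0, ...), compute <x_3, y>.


x_3 = e_3 is the standard basis vector with 1 in position 3.
<x_3, y> = y_3 = 8
As n -> infinity, <x_n, y> -> 0, confirming weak convergence of (x_n) to 0.

8


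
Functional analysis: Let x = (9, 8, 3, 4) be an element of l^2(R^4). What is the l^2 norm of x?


The l^2 norm = (sum |x_i|^2)^(1/2)
Sum of 2th powers = 81 + 64 + 9 + 16 = 170
||x||_2 = (170)^(1/2) = 13.0384

13.0384


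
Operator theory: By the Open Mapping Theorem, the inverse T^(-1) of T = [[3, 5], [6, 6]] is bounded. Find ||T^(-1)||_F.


det(T) = 3*6 - 5*6 = -12
T^(-1) = (1/-12) * [[6, -5], [-6, 3]] = [[-0.5000, 0.4167], [0.5000, -0.2500]]
||T^(-1)||_F^2 = (-0.5000)^2 + 0.4167^2 + 0.5000^2 + (-0.2500)^2 = 0.7361
||T^(-1)||_F = sqrt(0.7361) = 0.8580

0.8580


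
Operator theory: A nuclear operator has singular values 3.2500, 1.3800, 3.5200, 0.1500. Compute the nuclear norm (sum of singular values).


The nuclear norm is the sum of all singular values.
||T||_1 = 3.2500 + 1.3800 + 3.5200 + 0.1500
= 8.3000

8.3000


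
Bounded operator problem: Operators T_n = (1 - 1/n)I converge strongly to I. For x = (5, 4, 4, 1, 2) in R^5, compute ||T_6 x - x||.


T_6 x - x = (1 - 1/6)x - x = -x/6
||x|| = sqrt(62) = 7.8740
||T_6 x - x|| = ||x||/6 = 7.8740/6 = 1.3123

1.3123


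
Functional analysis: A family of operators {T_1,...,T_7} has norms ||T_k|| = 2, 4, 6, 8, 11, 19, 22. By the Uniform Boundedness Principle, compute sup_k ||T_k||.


By the Uniform Boundedness Principle, the supremum of norms is finite.
sup_k ||T_k|| = max(2, 4, 6, 8, 11, 19, 22) = 22

22


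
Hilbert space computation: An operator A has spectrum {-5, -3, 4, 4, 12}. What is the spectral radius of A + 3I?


Spectrum of A + 3I = {-2, 0, 7, 7, 15}
Spectral radius = max |lambda| over the shifted spectrum
= max(2, 0, 7, 7, 15) = 15

15


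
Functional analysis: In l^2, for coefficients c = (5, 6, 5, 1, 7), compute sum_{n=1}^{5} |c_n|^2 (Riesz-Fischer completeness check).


sum |c_n|^2 = 5^2 + 6^2 + 5^2 + 1^2 + 7^2
= 25 + 36 + 25 + 1 + 49
= 136

136


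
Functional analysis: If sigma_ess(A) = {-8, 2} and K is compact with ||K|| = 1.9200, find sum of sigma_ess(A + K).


By Weyl's theorem, the essential spectrum is invariant under compact perturbations.
sigma_ess(A + K) = sigma_ess(A) = {-8, 2}
Sum = -8 + 2 = -6

-6


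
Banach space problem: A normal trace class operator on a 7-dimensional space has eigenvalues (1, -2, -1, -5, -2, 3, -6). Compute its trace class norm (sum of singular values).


For a normal operator, singular values equal |eigenvalues|.
Trace norm = sum |lambda_i| = 1 + 2 + 1 + 5 + 2 + 3 + 6
= 20

20


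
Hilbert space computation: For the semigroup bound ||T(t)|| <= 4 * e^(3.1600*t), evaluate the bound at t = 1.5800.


||T(1.5800)|| <= 4 * exp(3.1600 * 1.5800)
= 4 * exp(4.9928)
= 4 * 147.3484
= 589.3937

589.3937


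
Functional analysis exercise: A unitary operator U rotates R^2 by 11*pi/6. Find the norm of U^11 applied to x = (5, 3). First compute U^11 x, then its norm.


U is a rotation by theta = 11*pi/6
U^11 = rotation by 11*theta = 121*pi/6 = 1*pi/6 (mod 2*pi)
cos(1*pi/6) = 0.8660, sin(1*pi/6) = 0.5000
U^11 x = (0.8660 * 5 - 0.5000 * 3, 0.5000 * 5 + 0.8660 * 3)
= (2.8301, 5.0981)
||U^11 x|| = sqrt(2.8301^2 + 5.0981^2) = sqrt(34.0000) = 5.8310

5.8310


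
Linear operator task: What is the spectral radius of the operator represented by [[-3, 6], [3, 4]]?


For a 2x2 matrix, eigenvalues satisfy lambda^2 - (trace)*lambda + det = 0
trace = -3 + 4 = 1
det = -3*4 - 6*3 = -30
discriminant = 1^2 - 4*(-30) = 121
spectral radius = max |eigenvalue| = 6.0000

6.0000


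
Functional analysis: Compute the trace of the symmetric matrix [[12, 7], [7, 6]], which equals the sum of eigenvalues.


For a self-adjoint (symmetric) matrix, the eigenvalues are real.
The sum of eigenvalues equals the trace of the matrix.
trace = 12 + 6 = 18

18


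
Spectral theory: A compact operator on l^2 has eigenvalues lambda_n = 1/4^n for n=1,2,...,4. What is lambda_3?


The eigenvalue formula gives lambda_3 = 1/4^3
= 1/64
= 0.0156

0.0156


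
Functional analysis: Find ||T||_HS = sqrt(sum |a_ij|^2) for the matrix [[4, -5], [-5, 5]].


The Hilbert-Schmidt norm is sqrt(sum of squares of all entries).
Sum of squares = 4^2 + (-5)^2 + (-5)^2 + 5^2
= 16 + 25 + 25 + 25 = 91
||T||_HS = sqrt(91) = 9.5394

9.5394


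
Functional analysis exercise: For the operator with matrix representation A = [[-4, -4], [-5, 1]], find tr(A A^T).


trace(A * A^T) = sum of squares of all entries
= (-4)^2 + (-4)^2 + (-5)^2 + 1^2
= 16 + 16 + 25 + 1
= 58

58


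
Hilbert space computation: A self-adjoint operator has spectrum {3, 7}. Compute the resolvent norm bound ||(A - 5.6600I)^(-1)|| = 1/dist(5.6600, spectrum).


dist(5.6600, {3, 7}) = min(|5.6600 - 3|, |5.6600 - 7|)
= min(2.6600, 1.3400) = 1.3400
Resolvent bound = 1/1.3400 = 0.7463

0.7463


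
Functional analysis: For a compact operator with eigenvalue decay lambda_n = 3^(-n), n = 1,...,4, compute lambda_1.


The eigenvalue formula gives lambda_1 = 1/3^1
= 1/3
= 0.3333

0.3333


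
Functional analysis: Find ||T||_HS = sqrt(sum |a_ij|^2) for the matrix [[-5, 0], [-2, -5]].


The Hilbert-Schmidt norm is sqrt(sum of squares of all entries).
Sum of squares = (-5)^2 + 0^2 + (-2)^2 + (-5)^2
= 25 + 0 + 4 + 25 = 54
||T||_HS = sqrt(54) = 7.3485

7.3485


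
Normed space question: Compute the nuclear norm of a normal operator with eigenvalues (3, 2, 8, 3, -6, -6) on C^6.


For a normal operator, singular values equal |eigenvalues|.
Trace norm = sum |lambda_i| = 3 + 2 + 8 + 3 + 6 + 6
= 28

28


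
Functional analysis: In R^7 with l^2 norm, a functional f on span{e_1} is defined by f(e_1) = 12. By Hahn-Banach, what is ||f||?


The norm of f is given by ||f|| = sup_{||x||=1} |f(x)|.
On span{e_1}, ||e_1|| = 1, so ||f|| = |f(e_1)| / ||e_1||
= |12| / 1 = 12.0000

12.0000


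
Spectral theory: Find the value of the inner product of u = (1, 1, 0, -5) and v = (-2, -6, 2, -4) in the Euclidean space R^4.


Computing the standard inner product <u, v> = sum u_i * v_i
= 1*-2 + 1*-6 + 0*2 + -5*-4
= -2 + -6 + 0 + 20
= 12

12


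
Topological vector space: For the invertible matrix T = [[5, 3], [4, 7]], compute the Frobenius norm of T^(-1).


det(T) = 5*7 - 3*4 = 23
T^(-1) = (1/23) * [[7, -3], [-4, 5]] = [[0.3043, -0.1304], [-0.1739, 0.2174]]
||T^(-1)||_F^2 = 0.3043^2 + (-0.1304)^2 + (-0.1739)^2 + 0.2174^2 = 0.1871
||T^(-1)||_F = sqrt(0.1871) = 0.4326

0.4326


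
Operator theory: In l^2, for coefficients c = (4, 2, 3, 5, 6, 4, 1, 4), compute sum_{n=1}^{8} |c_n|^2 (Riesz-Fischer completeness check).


sum |c_n|^2 = 4^2 + 2^2 + 3^2 + 5^2 + 6^2 + 4^2 + 1^2 + 4^2
= 16 + 4 + 9 + 25 + 36 + 16 + 1 + 16
= 123

123


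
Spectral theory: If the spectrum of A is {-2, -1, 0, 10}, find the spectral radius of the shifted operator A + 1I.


Spectrum of A + 1I = {-1, 0, 1, 11}
Spectral radius = max |lambda| over the shifted spectrum
= max(1, 0, 1, 11) = 11

11


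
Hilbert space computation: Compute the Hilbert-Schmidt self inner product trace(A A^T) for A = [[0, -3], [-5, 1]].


trace(A * A^T) = sum of squares of all entries
= 0^2 + (-3)^2 + (-5)^2 + 1^2
= 0 + 9 + 25 + 1
= 35

35


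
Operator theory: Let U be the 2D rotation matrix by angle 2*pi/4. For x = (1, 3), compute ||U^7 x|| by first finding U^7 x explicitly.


U is a rotation by theta = 2*pi/4
U^7 = rotation by 7*theta = 14*pi/4 = 6*pi/4 (mod 2*pi)
cos(6*pi/4) = 0.0000, sin(6*pi/4) = -1.0000
U^7 x = (0.0000 * 1 - -1.0000 * 3, -1.0000 * 1 + 0.0000 * 3)
= (3.0000, -1.0000)
||U^7 x|| = sqrt(3.0000^2 + (-1.0000)^2) = sqrt(10.0000) = 3.1623

3.1623


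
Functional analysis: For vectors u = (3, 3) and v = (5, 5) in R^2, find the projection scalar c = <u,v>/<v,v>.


Computing <u,v> = 3*5 + 3*5 = 30
Computing <v,v> = 5^2 + 5^2 = 50
Projection coefficient = 30/50 = 0.6000

0.6000


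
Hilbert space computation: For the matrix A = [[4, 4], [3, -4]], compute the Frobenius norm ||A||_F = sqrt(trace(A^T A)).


||A||_F^2 = sum a_ij^2
= 4^2 + 4^2 + 3^2 + (-4)^2
= 16 + 16 + 9 + 16 = 57
||A||_F = sqrt(57) = 7.5498

7.5498


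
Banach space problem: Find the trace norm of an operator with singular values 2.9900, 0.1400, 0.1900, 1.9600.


The nuclear norm is the sum of all singular values.
||T||_1 = 2.9900 + 0.1400 + 0.1900 + 1.9600
= 5.2800

5.2800


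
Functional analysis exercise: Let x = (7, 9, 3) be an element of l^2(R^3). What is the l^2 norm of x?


The l^2 norm = (sum |x_i|^2)^(1/2)
Sum of 2th powers = 49 + 81 + 9 = 139
||x||_2 = (139)^(1/2) = 11.7898

11.7898


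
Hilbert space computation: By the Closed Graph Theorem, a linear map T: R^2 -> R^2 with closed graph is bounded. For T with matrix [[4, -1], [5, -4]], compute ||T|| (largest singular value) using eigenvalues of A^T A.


A^T A = [[41, -24], [-24, 17]]
trace(A^T A) = 58, det(A^T A) = 121
discriminant = 58^2 - 4*121 = 2880
Largest eigenvalue of A^T A = (trace + sqrt(disc))/2 = 55.8328
||T|| = sqrt(55.8328) = 7.4721

7.4721


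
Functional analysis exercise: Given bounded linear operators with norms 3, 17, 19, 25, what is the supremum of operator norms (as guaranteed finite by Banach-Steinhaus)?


By the Uniform Boundedness Principle, the supremum of norms is finite.
sup_k ||T_k|| = max(3, 17, 19, 25) = 25

25


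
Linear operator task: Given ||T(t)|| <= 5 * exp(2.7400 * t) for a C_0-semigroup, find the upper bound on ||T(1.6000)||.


||T(1.6000)|| <= 5 * exp(2.7400 * 1.6000)
= 5 * exp(4.3840)
= 5 * 80.1580
= 400.7901

400.7901


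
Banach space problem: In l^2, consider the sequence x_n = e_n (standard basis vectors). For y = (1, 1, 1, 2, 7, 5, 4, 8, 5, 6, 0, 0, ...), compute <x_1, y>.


x_1 = e_1 is the standard basis vector with 1 in position 1.
<x_1, y> = y_1 = 1
As n -> infinity, <x_n, y> -> 0, confirming weak convergence of (x_n) to 0.

1


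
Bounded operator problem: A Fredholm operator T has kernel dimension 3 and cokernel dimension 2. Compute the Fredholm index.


The Fredholm index is defined as ind(T) = dim(ker T) - dim(coker T)
= 3 - 2
= 1

1


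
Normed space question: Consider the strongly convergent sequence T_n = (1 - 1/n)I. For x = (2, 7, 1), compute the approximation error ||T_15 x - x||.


T_15 x - x = (1 - 1/15)x - x = -x/15
||x|| = sqrt(54) = 7.3485
||T_15 x - x|| = ||x||/15 = 7.3485/15 = 0.4899

0.4899


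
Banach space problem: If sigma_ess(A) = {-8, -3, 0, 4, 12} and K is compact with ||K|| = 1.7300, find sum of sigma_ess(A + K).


By Weyl's theorem, the essential spectrum is invariant under compact perturbations.
sigma_ess(A + K) = sigma_ess(A) = {-8, -3, 0, 4, 12}
Sum = -8 + -3 + 0 + 4 + 12 = 5

5


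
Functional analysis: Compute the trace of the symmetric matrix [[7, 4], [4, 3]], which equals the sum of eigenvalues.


For a self-adjoint (symmetric) matrix, the eigenvalues are real.
The sum of eigenvalues equals the trace of the matrix.
trace = 7 + 3 = 10

10


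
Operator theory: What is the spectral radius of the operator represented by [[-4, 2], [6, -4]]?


For a 2x2 matrix, eigenvalues satisfy lambda^2 - (trace)*lambda + det = 0
trace = -4 + -4 = -8
det = -4*-4 - 2*6 = 4
discriminant = (-8)^2 - 4*(4) = 48
spectral radius = max |eigenvalue| = 7.4641

7.4641


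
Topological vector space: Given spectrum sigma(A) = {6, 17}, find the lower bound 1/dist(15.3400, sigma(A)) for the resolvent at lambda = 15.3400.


dist(15.3400, {6, 17}) = min(|15.3400 - 6|, |15.3400 - 17|)
= min(9.3400, 1.6600) = 1.6600
Resolvent bound = 1/1.6600 = 0.6024

0.6024


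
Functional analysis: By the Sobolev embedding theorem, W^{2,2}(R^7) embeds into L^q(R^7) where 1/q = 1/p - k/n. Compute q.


Using the Sobolev embedding formula: 1/q = 1/p - k/n
1/q = 1/2 - 2/7 = 3/14
q = 1/(3/14) = 14/3 = 4.6667

4.6667


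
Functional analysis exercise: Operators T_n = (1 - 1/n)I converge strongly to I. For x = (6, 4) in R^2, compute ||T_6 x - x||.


T_6 x - x = (1 - 1/6)x - x = -x/6
||x|| = sqrt(52) = 7.2111
||T_6 x - x|| = ||x||/6 = 7.2111/6 = 1.2019

1.2019


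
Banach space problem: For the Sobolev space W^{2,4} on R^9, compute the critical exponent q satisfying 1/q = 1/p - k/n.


Using the Sobolev embedding formula: 1/q = 1/p - k/n
1/q = 1/4 - 2/9 = 1/36
q = 1/(1/36) = 36

36.0000


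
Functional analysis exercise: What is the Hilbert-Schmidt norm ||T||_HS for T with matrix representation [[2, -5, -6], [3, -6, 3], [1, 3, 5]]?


The Hilbert-Schmidt norm is sqrt(sum of squares of all entries).
Sum of squares = 2^2 + (-5)^2 + (-6)^2 + 3^2 + (-6)^2 + 3^2 + 1^2 + 3^2 + 5^2
= 4 + 25 + 36 + 9 + 36 + 9 + 1 + 9 + 25 = 154
||T||_HS = sqrt(154) = 12.4097

12.4097


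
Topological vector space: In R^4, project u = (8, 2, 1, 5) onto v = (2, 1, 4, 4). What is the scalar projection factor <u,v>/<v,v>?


Computing <u,v> = 8*2 + 2*1 + 1*4 + 5*4 = 42
Computing <v,v> = 2^2 + 1^2 + 4^2 + 4^2 = 37
Projection coefficient = 42/37 = 1.1351

1.1351


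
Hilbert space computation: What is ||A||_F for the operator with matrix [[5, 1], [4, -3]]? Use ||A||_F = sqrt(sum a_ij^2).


||A||_F^2 = sum a_ij^2
= 5^2 + 1^2 + 4^2 + (-3)^2
= 25 + 1 + 16 + 9 = 51
||A||_F = sqrt(51) = 7.1414

7.1414


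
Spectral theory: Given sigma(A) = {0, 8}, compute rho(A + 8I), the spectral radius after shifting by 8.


Spectrum of A + 8I = {8, 16}
Spectral radius = max |lambda| over the shifted spectrum
= max(8, 16) = 16

16


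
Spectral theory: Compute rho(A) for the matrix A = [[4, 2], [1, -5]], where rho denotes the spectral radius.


For a 2x2 matrix, eigenvalues satisfy lambda^2 - (trace)*lambda + det = 0
trace = 4 + -5 = -1
det = 4*-5 - 2*1 = -22
discriminant = (-1)^2 - 4*(-22) = 89
spectral radius = max |eigenvalue| = 5.2170

5.2170


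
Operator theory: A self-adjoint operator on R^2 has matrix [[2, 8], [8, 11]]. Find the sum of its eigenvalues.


For a self-adjoint (symmetric) matrix, the eigenvalues are real.
The sum of eigenvalues equals the trace of the matrix.
trace = 2 + 11 = 13

13


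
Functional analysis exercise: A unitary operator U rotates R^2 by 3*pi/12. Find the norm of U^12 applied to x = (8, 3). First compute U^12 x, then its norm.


U is a rotation by theta = 3*pi/12
U^12 = rotation by 12*theta = 36*pi/12 = 12*pi/12 (mod 2*pi)
cos(12*pi/12) = -1.0000, sin(12*pi/12) = 0.0000
U^12 x = (-1.0000 * 8 - 0.0000 * 3, 0.0000 * 8 + -1.0000 * 3)
= (-8.0000, -3.0000)
||U^12 x|| = sqrt((-8.0000)^2 + (-3.0000)^2) = sqrt(73.0000) = 8.5440

8.5440


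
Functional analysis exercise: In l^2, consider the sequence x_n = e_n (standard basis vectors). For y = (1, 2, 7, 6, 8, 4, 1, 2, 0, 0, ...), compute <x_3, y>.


x_3 = e_3 is the standard basis vector with 1 in position 3.
<x_3, y> = y_3 = 7
As n -> infinity, <x_n, y> -> 0, confirming weak convergence of (x_n) to 0.

7


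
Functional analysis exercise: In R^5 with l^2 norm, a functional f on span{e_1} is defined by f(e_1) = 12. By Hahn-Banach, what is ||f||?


The norm of f is given by ||f|| = sup_{||x||=1} |f(x)|.
On span{e_1}, ||e_1|| = 1, so ||f|| = |f(e_1)| / ||e_1||
= |12| / 1 = 12.0000

12.0000


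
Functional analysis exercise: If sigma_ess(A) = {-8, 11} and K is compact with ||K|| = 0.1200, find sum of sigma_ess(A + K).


By Weyl's theorem, the essential spectrum is invariant under compact perturbations.
sigma_ess(A + K) = sigma_ess(A) = {-8, 11}
Sum = -8 + 11 = 3

3


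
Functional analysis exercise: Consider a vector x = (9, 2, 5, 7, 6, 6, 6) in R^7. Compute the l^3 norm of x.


The l^3 norm = (sum |x_i|^3)^(1/3)
Sum of 3th powers = 729 + 8 + 125 + 343 + 216 + 216 + 216 = 1853
||x||_3 = (1853)^(1/3) = 12.2826

12.2826


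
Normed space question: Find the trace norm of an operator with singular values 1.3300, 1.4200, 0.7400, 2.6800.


The nuclear norm is the sum of all singular values.
||T||_1 = 1.3300 + 1.4200 + 0.7400 + 2.6800
= 6.1700

6.1700


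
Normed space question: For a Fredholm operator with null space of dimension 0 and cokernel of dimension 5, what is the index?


The Fredholm index is defined as ind(T) = dim(ker T) - dim(coker T)
= 0 - 5
= -5

-5


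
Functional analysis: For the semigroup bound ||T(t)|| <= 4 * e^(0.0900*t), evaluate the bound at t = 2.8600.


||T(2.8600)|| <= 4 * exp(0.0900 * 2.8600)
= 4 * exp(0.2574)
= 4 * 1.2936
= 5.1742

5.1742


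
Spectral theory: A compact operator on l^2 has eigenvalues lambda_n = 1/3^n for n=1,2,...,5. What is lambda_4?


The eigenvalue formula gives lambda_4 = 1/3^4
= 1/81
= 0.0123

0.0123


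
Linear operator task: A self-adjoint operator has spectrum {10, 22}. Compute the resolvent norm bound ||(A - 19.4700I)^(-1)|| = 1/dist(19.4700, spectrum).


dist(19.4700, {10, 22}) = min(|19.4700 - 10|, |19.4700 - 22|)
= min(9.4700, 2.5300) = 2.5300
Resolvent bound = 1/2.5300 = 0.3953

0.3953


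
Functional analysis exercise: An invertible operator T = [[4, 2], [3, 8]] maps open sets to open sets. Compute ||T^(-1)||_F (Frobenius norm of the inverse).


det(T) = 4*8 - 2*3 = 26
T^(-1) = (1/26) * [[8, -2], [-3, 4]] = [[0.3077, -0.0769], [-0.1154, 0.1538]]
||T^(-1)||_F^2 = 0.3077^2 + (-0.0769)^2 + (-0.1154)^2 + 0.1538^2 = 0.1376
||T^(-1)||_F = sqrt(0.1376) = 0.3709

0.3709


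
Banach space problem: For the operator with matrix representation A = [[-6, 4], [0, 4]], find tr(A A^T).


trace(A * A^T) = sum of squares of all entries
= (-6)^2 + 4^2 + 0^2 + 4^2
= 36 + 16 + 0 + 16
= 68

68


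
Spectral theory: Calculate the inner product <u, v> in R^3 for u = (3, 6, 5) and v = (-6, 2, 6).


Computing the standard inner product <u, v> = sum u_i * v_i
= 3*-6 + 6*2 + 5*6
= -18 + 12 + 30
= 24

24


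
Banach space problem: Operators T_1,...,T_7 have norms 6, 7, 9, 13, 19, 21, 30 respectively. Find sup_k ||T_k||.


By the Uniform Boundedness Principle, the supremum of norms is finite.
sup_k ||T_k|| = max(6, 7, 9, 13, 19, 21, 30) = 30

30


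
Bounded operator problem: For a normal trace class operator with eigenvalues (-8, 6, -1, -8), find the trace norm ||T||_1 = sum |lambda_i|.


For a normal operator, singular values equal |eigenvalues|.
Trace norm = sum |lambda_i| = 8 + 6 + 1 + 8
= 23

23


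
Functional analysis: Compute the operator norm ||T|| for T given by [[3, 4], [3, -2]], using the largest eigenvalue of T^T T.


A^T A = [[18, 6], [6, 20]]
trace(A^T A) = 38, det(A^T A) = 324
discriminant = 38^2 - 4*324 = 148
Largest eigenvalue of A^T A = (trace + sqrt(disc))/2 = 25.0828
||T|| = sqrt(25.0828) = 5.0083

5.0083


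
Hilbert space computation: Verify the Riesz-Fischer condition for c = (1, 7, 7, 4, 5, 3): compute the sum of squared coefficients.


sum |c_n|^2 = 1^2 + 7^2 + 7^2 + 4^2 + 5^2 + 3^2
= 1 + 49 + 49 + 16 + 25 + 9
= 149

149


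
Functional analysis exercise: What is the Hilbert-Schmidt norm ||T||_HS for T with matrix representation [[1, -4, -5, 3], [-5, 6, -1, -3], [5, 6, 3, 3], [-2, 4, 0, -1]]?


The Hilbert-Schmidt norm is sqrt(sum of squares of all entries).
Sum of squares = 1^2 + (-4)^2 + (-5)^2 + 3^2 + (-5)^2 + 6^2 + (-1)^2 + (-3)^2 + 5^2 + 6^2 + 3^2 + 3^2 + (-2)^2 + 4^2 + 0^2 + (-1)^2
= 1 + 16 + 25 + 9 + 25 + 36 + 1 + 9 + 25 + 36 + 9 + 9 + 4 + 16 + 0 + 1 = 222
||T||_HS = sqrt(222) = 14.8997

14.8997


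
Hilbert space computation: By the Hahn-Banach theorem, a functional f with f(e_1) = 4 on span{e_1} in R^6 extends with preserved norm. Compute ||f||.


The norm of f is given by ||f|| = sup_{||x||=1} |f(x)|.
On span{e_1}, ||e_1|| = 1, so ||f|| = |f(e_1)| / ||e_1||
= |4| / 1 = 4.0000

4.0000


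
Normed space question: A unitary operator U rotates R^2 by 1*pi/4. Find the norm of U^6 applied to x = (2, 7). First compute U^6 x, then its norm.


U is a rotation by theta = 1*pi/4
U^6 = rotation by 6*theta = 6*pi/4
cos(6*pi/4) = 0.0000, sin(6*pi/4) = -1.0000
U^6 x = (0.0000 * 2 - -1.0000 * 7, -1.0000 * 2 + 0.0000 * 7)
= (7.0000, -2.0000)
||U^6 x|| = sqrt(7.0000^2 + (-2.0000)^2) = sqrt(53.0000) = 7.2801

7.2801


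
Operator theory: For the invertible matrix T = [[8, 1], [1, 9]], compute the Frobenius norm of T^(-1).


det(T) = 8*9 - 1*1 = 71
T^(-1) = (1/71) * [[9, -1], [-1, 8]] = [[0.1268, -0.0141], [-0.0141, 0.1127]]
||T^(-1)||_F^2 = 0.1268^2 + (-0.0141)^2 + (-0.0141)^2 + 0.1127^2 = 0.0292
||T^(-1)||_F = sqrt(0.0292) = 0.1708

0.1708


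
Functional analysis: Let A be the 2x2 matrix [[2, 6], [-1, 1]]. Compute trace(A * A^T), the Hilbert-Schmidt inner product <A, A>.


trace(A * A^T) = sum of squares of all entries
= 2^2 + 6^2 + (-1)^2 + 1^2
= 4 + 36 + 1 + 1
= 42

42


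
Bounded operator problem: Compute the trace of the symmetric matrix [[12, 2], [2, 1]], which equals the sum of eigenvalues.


For a self-adjoint (symmetric) matrix, the eigenvalues are real.
The sum of eigenvalues equals the trace of the matrix.
trace = 12 + 1 = 13

13


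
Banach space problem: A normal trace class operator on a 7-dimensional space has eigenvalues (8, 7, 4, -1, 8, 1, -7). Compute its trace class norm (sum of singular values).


For a normal operator, singular values equal |eigenvalues|.
Trace norm = sum |lambda_i| = 8 + 7 + 4 + 1 + 8 + 1 + 7
= 36

36


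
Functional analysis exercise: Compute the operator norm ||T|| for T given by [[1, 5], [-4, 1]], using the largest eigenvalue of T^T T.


A^T A = [[17, 1], [1, 26]]
trace(A^T A) = 43, det(A^T A) = 441
discriminant = 43^2 - 4*441 = 85
Largest eigenvalue of A^T A = (trace + sqrt(disc))/2 = 26.1098
||T|| = sqrt(26.1098) = 5.1098

5.1098


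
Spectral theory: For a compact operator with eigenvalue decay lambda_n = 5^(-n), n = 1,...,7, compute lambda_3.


The eigenvalue formula gives lambda_3 = 1/5^3
= 1/125
= 0.0080

0.0080


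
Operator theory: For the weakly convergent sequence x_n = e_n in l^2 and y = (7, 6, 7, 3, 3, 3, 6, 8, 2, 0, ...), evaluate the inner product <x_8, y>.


x_8 = e_8 is the standard basis vector with 1 in position 8.
<x_8, y> = y_8 = 8
As n -> infinity, <x_n, y> -> 0, confirming weak convergence of (x_n) to 0.

8


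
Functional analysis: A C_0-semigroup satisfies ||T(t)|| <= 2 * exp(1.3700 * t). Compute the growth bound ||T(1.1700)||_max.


||T(1.1700)|| <= 2 * exp(1.3700 * 1.1700)
= 2 * exp(1.6029)
= 2 * 4.9674
= 9.9348

9.9348


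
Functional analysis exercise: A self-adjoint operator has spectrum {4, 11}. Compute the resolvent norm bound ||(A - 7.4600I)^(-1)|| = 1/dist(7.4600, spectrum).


dist(7.4600, {4, 11}) = min(|7.4600 - 4|, |7.4600 - 11|)
= min(3.4600, 3.5400) = 3.4600
Resolvent bound = 1/3.4600 = 0.2890

0.2890


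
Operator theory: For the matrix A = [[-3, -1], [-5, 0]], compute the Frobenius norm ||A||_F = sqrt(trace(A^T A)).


||A||_F^2 = sum a_ij^2
= (-3)^2 + (-1)^2 + (-5)^2 + 0^2
= 9 + 1 + 25 + 0 = 35
||A||_F = sqrt(35) = 5.9161

5.9161


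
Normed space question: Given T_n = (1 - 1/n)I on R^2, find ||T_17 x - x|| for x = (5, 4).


T_17 x - x = (1 - 1/17)x - x = -x/17
||x|| = sqrt(41) = 6.4031
||T_17 x - x|| = ||x||/17 = 6.4031/17 = 0.3767

0.3767


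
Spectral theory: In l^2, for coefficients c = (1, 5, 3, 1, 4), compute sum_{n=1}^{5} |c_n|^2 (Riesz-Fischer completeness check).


sum |c_n|^2 = 1^2 + 5^2 + 3^2 + 1^2 + 4^2
= 1 + 25 + 9 + 1 + 16
= 52

52


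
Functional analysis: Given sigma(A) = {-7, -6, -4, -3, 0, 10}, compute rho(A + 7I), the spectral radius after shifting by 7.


Spectrum of A + 7I = {0, 1, 3, 4, 7, 17}
Spectral radius = max |lambda| over the shifted spectrum
= max(0, 1, 3, 4, 7, 17) = 17

17


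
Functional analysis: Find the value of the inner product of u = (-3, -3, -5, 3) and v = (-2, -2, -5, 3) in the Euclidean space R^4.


Computing the standard inner product <u, v> = sum u_i * v_i
= -3*-2 + -3*-2 + -5*-5 + 3*3
= 6 + 6 + 25 + 9
= 46

46


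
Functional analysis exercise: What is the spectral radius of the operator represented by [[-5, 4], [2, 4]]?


For a 2x2 matrix, eigenvalues satisfy lambda^2 - (trace)*lambda + det = 0
trace = -5 + 4 = -1
det = -5*4 - 4*2 = -28
discriminant = (-1)^2 - 4*(-28) = 113
spectral radius = max |eigenvalue| = 5.8151

5.8151


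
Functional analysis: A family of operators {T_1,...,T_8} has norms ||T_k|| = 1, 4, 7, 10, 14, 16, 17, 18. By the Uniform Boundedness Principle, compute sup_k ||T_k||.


By the Uniform Boundedness Principle, the supremum of norms is finite.
sup_k ||T_k|| = max(1, 4, 7, 10, 14, 16, 17, 18) = 18

18


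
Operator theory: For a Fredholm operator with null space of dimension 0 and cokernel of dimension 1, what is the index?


The Fredholm index is defined as ind(T) = dim(ker T) - dim(coker T)
= 0 - 1
= -1

-1


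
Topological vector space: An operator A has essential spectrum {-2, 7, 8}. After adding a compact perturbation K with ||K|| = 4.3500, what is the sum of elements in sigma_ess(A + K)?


By Weyl's theorem, the essential spectrum is invariant under compact perturbations.
sigma_ess(A + K) = sigma_ess(A) = {-2, 7, 8}
Sum = -2 + 7 + 8 = 13

13


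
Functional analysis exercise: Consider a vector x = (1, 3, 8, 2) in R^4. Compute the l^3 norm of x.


The l^3 norm = (sum |x_i|^3)^(1/3)
Sum of 3th powers = 1 + 27 + 512 + 8 = 548
||x||_3 = (548)^(1/3) = 8.1833

8.1833


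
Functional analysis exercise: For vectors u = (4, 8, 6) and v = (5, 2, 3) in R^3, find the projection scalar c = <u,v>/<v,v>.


Computing <u,v> = 4*5 + 8*2 + 6*3 = 54
Computing <v,v> = 5^2 + 2^2 + 3^2 = 38
Projection coefficient = 54/38 = 1.4211

1.4211


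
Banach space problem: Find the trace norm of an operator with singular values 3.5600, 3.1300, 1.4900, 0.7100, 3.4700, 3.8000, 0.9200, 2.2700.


The nuclear norm is the sum of all singular values.
||T||_1 = 3.5600 + 3.1300 + 1.4900 + 0.7100 + 3.4700 + 3.8000 + 0.9200 + 2.2700
= 19.3500

19.3500


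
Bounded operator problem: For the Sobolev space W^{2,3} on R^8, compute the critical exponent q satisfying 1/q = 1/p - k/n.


Using the Sobolev embedding formula: 1/q = 1/p - k/n
1/q = 1/3 - 2/8 = 1/12
q = 1/(1/12) = 12

12.0000


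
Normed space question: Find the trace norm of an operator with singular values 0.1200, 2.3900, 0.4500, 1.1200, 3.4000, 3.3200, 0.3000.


The nuclear norm is the sum of all singular values.
||T||_1 = 0.1200 + 2.3900 + 0.4500 + 1.1200 + 3.4000 + 3.3200 + 0.3000
= 11.1000

11.1000


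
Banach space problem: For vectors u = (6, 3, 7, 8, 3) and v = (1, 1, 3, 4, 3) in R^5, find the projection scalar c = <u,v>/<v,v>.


Computing <u,v> = 6*1 + 3*1 + 7*3 + 8*4 + 3*3 = 71
Computing <v,v> = 1^2 + 1^2 + 3^2 + 4^2 + 3^2 = 36
Projection coefficient = 71/36 = 1.9722

1.9722


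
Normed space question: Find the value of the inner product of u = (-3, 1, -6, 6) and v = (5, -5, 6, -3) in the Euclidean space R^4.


Computing the standard inner product <u, v> = sum u_i * v_i
= -3*5 + 1*-5 + -6*6 + 6*-3
= -15 + -5 + -36 + -18
= -74

-74


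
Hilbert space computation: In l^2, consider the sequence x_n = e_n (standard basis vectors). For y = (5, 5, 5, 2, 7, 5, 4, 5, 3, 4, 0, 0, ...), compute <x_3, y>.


x_3 = e_3 is the standard basis vector with 1 in position 3.
<x_3, y> = y_3 = 5
As n -> infinity, <x_n, y> -> 0, confirming weak convergence of (x_n) to 0.

5


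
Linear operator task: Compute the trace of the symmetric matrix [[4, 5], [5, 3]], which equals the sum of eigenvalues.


For a self-adjoint (symmetric) matrix, the eigenvalues are real.
The sum of eigenvalues equals the trace of the matrix.
trace = 4 + 3 = 7

7


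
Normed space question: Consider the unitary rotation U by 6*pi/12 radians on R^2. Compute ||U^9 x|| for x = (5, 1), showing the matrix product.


U is a rotation by theta = 6*pi/12
U^9 = rotation by 9*theta = 54*pi/12 = 6*pi/12 (mod 2*pi)
cos(6*pi/12) = 0.0000, sin(6*pi/12) = 1.0000
U^9 x = (0.0000 * 5 - 1.0000 * 1, 1.0000 * 5 + 0.0000 * 1)
= (-1.0000, 5.0000)
||U^9 x|| = sqrt((-1.0000)^2 + 5.0000^2) = sqrt(26.0000) = 5.0990

5.0990


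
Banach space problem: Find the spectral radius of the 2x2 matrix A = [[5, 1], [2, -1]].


For a 2x2 matrix, eigenvalues satisfy lambda^2 - (trace)*lambda + det = 0
trace = 5 + -1 = 4
det = 5*-1 - 1*2 = -7
discriminant = 4^2 - 4*(-7) = 44
spectral radius = max |eigenvalue| = 5.3166

5.3166


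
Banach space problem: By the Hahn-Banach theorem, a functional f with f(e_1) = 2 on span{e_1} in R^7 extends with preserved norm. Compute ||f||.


The norm of f is given by ||f|| = sup_{||x||=1} |f(x)|.
On span{e_1}, ||e_1|| = 1, so ||f|| = |f(e_1)| / ||e_1||
= |2| / 1 = 2.0000

2.0000
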